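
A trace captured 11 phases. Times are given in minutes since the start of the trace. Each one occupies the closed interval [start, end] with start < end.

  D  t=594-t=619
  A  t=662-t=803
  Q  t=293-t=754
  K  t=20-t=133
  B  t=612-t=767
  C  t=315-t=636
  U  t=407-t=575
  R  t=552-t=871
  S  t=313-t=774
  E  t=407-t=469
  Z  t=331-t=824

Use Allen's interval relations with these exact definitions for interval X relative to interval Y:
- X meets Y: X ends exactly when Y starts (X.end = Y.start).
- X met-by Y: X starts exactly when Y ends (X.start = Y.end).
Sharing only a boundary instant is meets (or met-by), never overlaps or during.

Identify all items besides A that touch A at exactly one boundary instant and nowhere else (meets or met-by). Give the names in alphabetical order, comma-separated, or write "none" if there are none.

none

Target A = [t=662, t=803].
B [t=612, t=767] → overlaps → no.
C [t=315, t=636] → before → no.
D [t=594, t=619] → before → no.
E [t=407, t=469] → before → no.
K [t=20, t=133] → before → no.
Q [t=293, t=754] → overlaps → no.
R [t=552, t=871] → contains → no.
S [t=313, t=774] → overlaps → no.
U [t=407, t=575] → before → no.
Z [t=331, t=824] → contains → no.
Result: none.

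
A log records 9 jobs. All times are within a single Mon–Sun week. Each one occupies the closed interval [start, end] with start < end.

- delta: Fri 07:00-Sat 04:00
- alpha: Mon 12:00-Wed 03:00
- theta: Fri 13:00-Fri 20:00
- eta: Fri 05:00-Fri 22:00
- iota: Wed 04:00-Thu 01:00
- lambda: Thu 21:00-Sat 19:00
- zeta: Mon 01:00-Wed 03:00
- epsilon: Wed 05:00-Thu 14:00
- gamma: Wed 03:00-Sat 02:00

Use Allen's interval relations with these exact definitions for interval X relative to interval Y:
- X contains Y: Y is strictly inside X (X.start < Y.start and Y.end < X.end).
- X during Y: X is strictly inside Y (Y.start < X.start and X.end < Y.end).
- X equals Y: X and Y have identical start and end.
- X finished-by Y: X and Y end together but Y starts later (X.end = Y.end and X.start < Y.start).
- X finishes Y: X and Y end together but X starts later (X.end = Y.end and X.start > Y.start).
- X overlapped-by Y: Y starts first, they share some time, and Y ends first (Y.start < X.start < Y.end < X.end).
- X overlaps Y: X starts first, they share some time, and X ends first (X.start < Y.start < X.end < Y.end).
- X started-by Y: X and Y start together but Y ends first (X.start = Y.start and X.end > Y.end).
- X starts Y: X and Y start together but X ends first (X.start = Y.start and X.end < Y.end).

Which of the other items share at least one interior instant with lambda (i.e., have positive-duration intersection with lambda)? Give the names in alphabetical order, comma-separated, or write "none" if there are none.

Target lambda = [Thu 21:00, Sat 19:00].
alpha [Mon 12:00, Wed 03:00] → before → no.
delta [Fri 07:00, Sat 04:00] → during → yes.
epsilon [Wed 05:00, Thu 14:00] → before → no.
eta [Fri 05:00, Fri 22:00] → during → yes.
gamma [Wed 03:00, Sat 02:00] → overlaps → yes.
iota [Wed 04:00, Thu 01:00] → before → no.
theta [Fri 13:00, Fri 20:00] → during → yes.
zeta [Mon 01:00, Wed 03:00] → before → no.
Result: delta, eta, gamma, theta.

delta, eta, gamma, theta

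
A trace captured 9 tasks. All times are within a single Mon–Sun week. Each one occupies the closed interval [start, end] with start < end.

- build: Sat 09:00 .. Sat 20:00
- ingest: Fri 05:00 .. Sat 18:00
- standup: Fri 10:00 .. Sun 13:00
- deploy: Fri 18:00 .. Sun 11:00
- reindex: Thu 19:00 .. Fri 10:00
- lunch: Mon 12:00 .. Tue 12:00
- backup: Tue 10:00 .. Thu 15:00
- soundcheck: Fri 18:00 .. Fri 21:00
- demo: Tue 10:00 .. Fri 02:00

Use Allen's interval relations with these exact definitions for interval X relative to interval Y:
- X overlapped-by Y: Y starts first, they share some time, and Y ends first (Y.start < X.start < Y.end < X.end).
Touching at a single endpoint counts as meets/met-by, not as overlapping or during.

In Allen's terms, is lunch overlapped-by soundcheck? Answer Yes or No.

lunch = [Mon 12:00, Tue 12:00], soundcheck = [Fri 18:00, Fri 21:00].
Actual relation of lunch to soundcheck: before.
Asked whether 'overlapped-by' holds → No.

No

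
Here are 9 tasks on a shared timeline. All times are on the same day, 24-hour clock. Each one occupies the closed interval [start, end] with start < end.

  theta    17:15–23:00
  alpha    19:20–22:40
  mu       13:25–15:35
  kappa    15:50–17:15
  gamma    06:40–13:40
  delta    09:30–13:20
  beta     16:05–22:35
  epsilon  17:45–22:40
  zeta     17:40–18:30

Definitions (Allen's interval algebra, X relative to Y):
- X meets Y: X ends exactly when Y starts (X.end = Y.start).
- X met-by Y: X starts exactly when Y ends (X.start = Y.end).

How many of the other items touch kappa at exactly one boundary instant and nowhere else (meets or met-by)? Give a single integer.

Target kappa = [15:50, 17:15].
alpha [19:20, 22:40] → after → no.
beta [16:05, 22:35] → overlapped-by → no.
delta [09:30, 13:20] → before → no.
epsilon [17:45, 22:40] → after → no.
gamma [06:40, 13:40] → before → no.
mu [13:25, 15:35] → before → no.
theta [17:15, 23:00] → met-by → counts.
zeta [17:40, 18:30] → after → no.
Total: 1.

1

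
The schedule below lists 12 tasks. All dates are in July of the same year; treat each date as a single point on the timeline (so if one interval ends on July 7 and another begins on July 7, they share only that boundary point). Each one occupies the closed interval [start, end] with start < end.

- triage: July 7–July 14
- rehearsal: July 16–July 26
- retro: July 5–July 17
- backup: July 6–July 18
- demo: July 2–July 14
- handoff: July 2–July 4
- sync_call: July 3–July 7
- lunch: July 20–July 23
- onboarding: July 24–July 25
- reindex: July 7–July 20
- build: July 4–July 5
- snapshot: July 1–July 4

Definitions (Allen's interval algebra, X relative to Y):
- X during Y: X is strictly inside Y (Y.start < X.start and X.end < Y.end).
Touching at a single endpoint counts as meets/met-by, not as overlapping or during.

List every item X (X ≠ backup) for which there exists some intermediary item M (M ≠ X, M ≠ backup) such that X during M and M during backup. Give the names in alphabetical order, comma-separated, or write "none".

Target backup = [July 6, July 18].
Intermediaries M with M during backup: triage.
Via triage — items with X during triage: none.
Union: none.

none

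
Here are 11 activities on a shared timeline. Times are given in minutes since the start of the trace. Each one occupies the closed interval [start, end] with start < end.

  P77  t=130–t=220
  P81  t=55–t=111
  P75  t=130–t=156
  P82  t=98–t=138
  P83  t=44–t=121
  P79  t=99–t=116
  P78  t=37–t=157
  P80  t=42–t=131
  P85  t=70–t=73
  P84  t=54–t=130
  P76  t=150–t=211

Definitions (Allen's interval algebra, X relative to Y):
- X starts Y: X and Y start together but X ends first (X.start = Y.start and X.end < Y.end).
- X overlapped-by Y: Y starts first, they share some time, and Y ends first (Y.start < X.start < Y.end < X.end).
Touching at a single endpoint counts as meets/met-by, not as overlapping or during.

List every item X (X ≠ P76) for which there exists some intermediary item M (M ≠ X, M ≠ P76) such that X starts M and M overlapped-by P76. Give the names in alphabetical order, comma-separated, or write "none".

none

Target P76 = [t=150, t=211].
Intermediaries M with M overlapped-by P76: none.
Union: none.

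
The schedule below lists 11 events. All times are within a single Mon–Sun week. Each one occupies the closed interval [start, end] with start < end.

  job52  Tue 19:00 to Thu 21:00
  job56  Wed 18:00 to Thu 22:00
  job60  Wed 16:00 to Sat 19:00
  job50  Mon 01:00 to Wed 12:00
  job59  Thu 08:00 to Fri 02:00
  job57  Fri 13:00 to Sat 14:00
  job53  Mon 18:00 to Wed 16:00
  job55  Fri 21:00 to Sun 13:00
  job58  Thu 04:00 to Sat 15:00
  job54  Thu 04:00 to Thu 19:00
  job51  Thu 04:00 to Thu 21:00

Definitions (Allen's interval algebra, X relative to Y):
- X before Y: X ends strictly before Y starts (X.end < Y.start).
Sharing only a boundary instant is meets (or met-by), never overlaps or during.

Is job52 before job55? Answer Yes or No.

Yes

job52 = [Tue 19:00, Thu 21:00], job55 = [Fri 21:00, Sun 13:00].
Actual relation of job52 to job55: before.
Asked whether 'before' holds → Yes.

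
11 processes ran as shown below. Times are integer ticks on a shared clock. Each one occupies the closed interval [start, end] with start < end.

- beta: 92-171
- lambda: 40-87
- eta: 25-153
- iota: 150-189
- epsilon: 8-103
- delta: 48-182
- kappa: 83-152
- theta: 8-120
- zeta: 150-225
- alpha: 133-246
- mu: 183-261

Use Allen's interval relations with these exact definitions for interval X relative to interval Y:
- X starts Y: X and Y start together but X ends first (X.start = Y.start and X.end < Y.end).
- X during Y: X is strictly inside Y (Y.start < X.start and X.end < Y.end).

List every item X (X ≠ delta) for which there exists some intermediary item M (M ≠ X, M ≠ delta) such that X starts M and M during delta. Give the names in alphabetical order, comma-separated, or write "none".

none

Target delta = [48, 182].
Intermediaries M with M during delta: beta, kappa.
Via beta — items with X starts beta: none.
Via kappa — items with X starts kappa: none.
Union: none.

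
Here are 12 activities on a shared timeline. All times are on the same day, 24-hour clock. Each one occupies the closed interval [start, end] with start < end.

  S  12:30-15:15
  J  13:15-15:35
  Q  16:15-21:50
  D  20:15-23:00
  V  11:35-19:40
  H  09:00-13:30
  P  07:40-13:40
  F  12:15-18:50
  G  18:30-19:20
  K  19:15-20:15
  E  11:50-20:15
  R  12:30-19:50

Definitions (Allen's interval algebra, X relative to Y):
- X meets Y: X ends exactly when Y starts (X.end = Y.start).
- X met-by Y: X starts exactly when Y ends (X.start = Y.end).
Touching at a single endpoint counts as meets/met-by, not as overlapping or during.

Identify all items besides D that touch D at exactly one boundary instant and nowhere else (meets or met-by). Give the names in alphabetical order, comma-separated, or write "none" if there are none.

Target D = [20:15, 23:00].
E [11:50, 20:15] → meets → yes.
F [12:15, 18:50] → before → no.
G [18:30, 19:20] → before → no.
H [09:00, 13:30] → before → no.
J [13:15, 15:35] → before → no.
K [19:15, 20:15] → meets → yes.
P [07:40, 13:40] → before → no.
Q [16:15, 21:50] → overlaps → no.
R [12:30, 19:50] → before → no.
S [12:30, 15:15] → before → no.
V [11:35, 19:40] → before → no.
Result: E, K.

E, K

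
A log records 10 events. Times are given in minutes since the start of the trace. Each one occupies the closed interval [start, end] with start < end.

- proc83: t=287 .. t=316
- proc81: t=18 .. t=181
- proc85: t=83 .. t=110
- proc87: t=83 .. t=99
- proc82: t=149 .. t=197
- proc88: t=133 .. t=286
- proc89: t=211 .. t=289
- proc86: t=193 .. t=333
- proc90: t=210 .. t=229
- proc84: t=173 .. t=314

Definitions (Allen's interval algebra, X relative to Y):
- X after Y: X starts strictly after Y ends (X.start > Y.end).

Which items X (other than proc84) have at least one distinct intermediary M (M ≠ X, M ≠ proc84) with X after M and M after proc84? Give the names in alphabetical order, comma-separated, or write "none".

Target proc84 = [t=173, t=314].
Intermediaries M with M after proc84: none.
Union: none.

none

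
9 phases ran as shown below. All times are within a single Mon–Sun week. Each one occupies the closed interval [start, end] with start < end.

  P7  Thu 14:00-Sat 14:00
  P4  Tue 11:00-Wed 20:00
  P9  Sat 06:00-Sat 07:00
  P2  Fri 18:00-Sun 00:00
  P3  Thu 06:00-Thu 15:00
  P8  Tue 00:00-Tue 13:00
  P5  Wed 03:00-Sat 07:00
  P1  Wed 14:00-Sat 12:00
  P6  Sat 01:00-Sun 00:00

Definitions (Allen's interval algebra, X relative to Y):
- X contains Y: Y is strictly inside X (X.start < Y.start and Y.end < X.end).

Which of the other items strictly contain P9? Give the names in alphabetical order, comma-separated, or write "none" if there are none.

Target P9 = [Sat 06:00, Sat 07:00].
P1 [Wed 14:00, Sat 12:00] → contains → yes.
P2 [Fri 18:00, Sun 00:00] → contains → yes.
P3 [Thu 06:00, Thu 15:00] → before → no.
P4 [Tue 11:00, Wed 20:00] → before → no.
P5 [Wed 03:00, Sat 07:00] → finished-by → no.
P6 [Sat 01:00, Sun 00:00] → contains → yes.
P7 [Thu 14:00, Sat 14:00] → contains → yes.
P8 [Tue 00:00, Tue 13:00] → before → no.
Result: P1, P2, P6, P7.

P1, P2, P6, P7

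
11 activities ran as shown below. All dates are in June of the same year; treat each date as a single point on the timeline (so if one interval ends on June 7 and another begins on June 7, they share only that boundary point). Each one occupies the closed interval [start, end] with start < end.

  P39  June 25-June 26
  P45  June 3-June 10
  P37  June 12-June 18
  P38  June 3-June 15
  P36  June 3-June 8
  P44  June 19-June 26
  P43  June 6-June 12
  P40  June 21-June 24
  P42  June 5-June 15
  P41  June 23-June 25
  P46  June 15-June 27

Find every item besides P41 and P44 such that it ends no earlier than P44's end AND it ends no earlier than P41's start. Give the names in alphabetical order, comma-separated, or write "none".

P39, P46

Conditions: its end is no earlier than P44's end (X.end >= June 26) AND its end is no earlier than P41's start (X.end >= June 23).
P36: end June 8 >= June 26? ✗; end June 8 >= June 23? ✗ → no.
P37: end June 18 >= June 26? ✗; end June 18 >= June 23? ✗ → no.
P38: end June 15 >= June 26? ✗; end June 15 >= June 23? ✗ → no.
P39: end June 26 >= June 26? ✓; end June 26 >= June 23? ✓ → yes.
P40: end June 24 >= June 26? ✗; end June 24 >= June 23? ✓ → no.
P42: end June 15 >= June 26? ✗; end June 15 >= June 23? ✗ → no.
P43: end June 12 >= June 26? ✗; end June 12 >= June 23? ✗ → no.
P45: end June 10 >= June 26? ✗; end June 10 >= June 23? ✗ → no.
P46: end June 27 >= June 26? ✓; end June 27 >= June 23? ✓ → yes.
Result: P39, P46.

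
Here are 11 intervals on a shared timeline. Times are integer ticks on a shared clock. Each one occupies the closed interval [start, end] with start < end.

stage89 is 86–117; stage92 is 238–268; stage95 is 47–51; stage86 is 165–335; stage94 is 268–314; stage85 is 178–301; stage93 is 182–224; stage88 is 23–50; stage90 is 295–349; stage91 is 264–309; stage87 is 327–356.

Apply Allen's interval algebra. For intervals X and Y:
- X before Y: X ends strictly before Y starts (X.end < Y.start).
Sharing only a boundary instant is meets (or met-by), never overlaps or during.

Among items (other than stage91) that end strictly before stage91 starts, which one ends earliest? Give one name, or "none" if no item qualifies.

Target stage91 = [264, 309].
stage85 [178, 301] → overlaps → excluded.
stage86 [165, 335] → contains → excluded.
stage87 [327, 356] → after → excluded.
stage88 [23, 50] → before → candidate.
stage89 [86, 117] → before → candidate.
stage90 [295, 349] → overlapped-by → excluded.
stage92 [238, 268] → overlaps → excluded.
stage93 [182, 224] → before → candidate.
stage94 [268, 314] → overlapped-by → excluded.
stage95 [47, 51] → before → candidate.
Among candidates, earliest end is 50 → stage88.

stage88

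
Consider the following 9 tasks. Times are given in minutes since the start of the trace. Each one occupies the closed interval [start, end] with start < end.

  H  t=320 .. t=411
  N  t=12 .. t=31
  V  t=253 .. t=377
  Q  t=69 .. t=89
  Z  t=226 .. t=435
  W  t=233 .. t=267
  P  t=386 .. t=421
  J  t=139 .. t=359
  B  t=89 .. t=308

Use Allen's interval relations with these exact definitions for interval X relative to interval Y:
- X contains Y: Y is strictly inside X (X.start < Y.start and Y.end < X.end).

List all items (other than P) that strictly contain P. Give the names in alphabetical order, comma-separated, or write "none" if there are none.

Target P = [t=386, t=421].
B [t=89, t=308] → before → no.
H [t=320, t=411] → overlaps → no.
J [t=139, t=359] → before → no.
N [t=12, t=31] → before → no.
Q [t=69, t=89] → before → no.
V [t=253, t=377] → before → no.
W [t=233, t=267] → before → no.
Z [t=226, t=435] → contains → yes.
Result: Z.

Z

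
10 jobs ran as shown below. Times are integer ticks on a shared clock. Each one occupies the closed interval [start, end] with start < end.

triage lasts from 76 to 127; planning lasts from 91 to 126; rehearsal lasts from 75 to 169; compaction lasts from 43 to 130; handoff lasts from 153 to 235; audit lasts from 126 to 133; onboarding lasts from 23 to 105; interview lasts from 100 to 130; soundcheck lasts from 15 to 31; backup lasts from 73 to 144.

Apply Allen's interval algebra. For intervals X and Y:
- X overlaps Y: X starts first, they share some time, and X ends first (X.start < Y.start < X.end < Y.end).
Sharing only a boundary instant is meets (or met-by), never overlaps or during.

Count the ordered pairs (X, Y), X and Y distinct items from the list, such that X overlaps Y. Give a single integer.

16

Checking all 90 ordered pairs for relation 'overlaps'; matching pairs in alphabetical order:
(backup, rehearsal): backup overlaps rehearsal ✓
(compaction, audit): compaction overlaps audit ✓
(compaction, backup): compaction overlaps backup ✓
(compaction, rehearsal): compaction overlaps rehearsal ✓
(interview, audit): interview overlaps audit ✓
(onboarding, backup): onboarding overlaps backup ✓
(onboarding, compaction): onboarding overlaps compaction ✓
(onboarding, interview): onboarding overlaps interview ✓
(onboarding, planning): onboarding overlaps planning ✓
(onboarding, rehearsal): onboarding overlaps rehearsal ✓
(onboarding, triage): onboarding overlaps triage ✓
(planning, interview): planning overlaps interview ✓
(rehearsal, handoff): rehearsal overlaps handoff ✓
(soundcheck, onboarding): soundcheck overlaps onboarding ✓
(triage, audit): triage overlaps audit ✓
(triage, interview): triage overlaps interview ✓
Count: 16.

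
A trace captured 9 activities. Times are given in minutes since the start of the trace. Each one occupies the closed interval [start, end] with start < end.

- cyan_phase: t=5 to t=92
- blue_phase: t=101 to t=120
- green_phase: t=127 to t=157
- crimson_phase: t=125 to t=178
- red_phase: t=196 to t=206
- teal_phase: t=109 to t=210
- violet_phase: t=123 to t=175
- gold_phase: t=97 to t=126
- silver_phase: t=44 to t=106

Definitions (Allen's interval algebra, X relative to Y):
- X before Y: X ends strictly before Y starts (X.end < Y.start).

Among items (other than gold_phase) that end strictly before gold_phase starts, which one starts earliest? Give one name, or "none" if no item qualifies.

Target gold_phase = [t=97, t=126].
blue_phase [t=101, t=120] → during → excluded.
crimson_phase [t=125, t=178] → overlapped-by → excluded.
cyan_phase [t=5, t=92] → before → candidate.
green_phase [t=127, t=157] → after → excluded.
red_phase [t=196, t=206] → after → excluded.
silver_phase [t=44, t=106] → overlaps → excluded.
teal_phase [t=109, t=210] → overlapped-by → excluded.
violet_phase [t=123, t=175] → overlapped-by → excluded.
Among candidates, earliest start is t=5 → cyan_phase.

cyan_phase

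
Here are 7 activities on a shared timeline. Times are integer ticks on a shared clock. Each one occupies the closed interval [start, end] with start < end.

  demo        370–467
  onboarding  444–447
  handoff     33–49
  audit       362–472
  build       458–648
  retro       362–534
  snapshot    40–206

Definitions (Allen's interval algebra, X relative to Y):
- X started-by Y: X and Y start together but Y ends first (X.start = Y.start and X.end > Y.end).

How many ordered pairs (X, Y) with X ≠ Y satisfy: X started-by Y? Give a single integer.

1

Checking all 42 ordered pairs for relation 'started-by'; matching pairs in alphabetical order:
(retro, audit): retro started-by audit ✓
Count: 1.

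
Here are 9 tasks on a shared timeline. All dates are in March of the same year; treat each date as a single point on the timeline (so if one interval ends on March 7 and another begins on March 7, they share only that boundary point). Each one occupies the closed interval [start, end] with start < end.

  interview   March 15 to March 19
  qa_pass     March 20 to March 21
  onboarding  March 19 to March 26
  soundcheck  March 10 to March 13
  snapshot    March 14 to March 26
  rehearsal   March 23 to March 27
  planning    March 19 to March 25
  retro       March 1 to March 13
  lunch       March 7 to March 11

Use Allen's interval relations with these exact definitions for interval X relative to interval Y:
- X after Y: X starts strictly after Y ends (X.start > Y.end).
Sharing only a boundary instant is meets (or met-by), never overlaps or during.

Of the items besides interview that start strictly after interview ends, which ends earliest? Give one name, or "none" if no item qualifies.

qa_pass

Target interview = [March 15, March 19].
lunch [March 7, March 11] → before → excluded.
onboarding [March 19, March 26] → met-by → excluded.
planning [March 19, March 25] → met-by → excluded.
qa_pass [March 20, March 21] → after → candidate.
rehearsal [March 23, March 27] → after → candidate.
retro [March 1, March 13] → before → excluded.
snapshot [March 14, March 26] → contains → excluded.
soundcheck [March 10, March 13] → before → excluded.
Among candidates, earliest end is March 21 → qa_pass.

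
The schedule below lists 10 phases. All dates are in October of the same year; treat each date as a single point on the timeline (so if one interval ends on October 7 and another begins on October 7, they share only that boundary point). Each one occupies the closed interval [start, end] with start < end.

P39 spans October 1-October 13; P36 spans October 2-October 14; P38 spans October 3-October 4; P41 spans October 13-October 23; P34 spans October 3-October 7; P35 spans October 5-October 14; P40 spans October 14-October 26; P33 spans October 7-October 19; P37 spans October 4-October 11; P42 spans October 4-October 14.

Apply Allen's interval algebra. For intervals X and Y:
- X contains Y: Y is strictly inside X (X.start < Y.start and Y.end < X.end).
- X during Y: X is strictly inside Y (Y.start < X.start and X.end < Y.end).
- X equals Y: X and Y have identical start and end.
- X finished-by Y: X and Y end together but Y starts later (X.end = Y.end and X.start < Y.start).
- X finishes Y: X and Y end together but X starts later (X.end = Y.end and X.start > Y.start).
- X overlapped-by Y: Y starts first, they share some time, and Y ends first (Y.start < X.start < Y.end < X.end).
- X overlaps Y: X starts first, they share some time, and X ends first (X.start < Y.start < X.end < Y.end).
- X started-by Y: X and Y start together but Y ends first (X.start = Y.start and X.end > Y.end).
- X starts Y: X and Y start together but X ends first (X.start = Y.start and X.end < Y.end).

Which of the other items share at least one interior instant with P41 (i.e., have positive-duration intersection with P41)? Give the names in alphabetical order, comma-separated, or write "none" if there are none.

Target P41 = [October 13, October 23].
P33 [October 7, October 19] → overlaps → yes.
P34 [October 3, October 7] → before → no.
P35 [October 5, October 14] → overlaps → yes.
P36 [October 2, October 14] → overlaps → yes.
P37 [October 4, October 11] → before → no.
P38 [October 3, October 4] → before → no.
P39 [October 1, October 13] → meets → no.
P40 [October 14, October 26] → overlapped-by → yes.
P42 [October 4, October 14] → overlaps → yes.
Result: P33, P35, P36, P40, P42.

P33, P35, P36, P40, P42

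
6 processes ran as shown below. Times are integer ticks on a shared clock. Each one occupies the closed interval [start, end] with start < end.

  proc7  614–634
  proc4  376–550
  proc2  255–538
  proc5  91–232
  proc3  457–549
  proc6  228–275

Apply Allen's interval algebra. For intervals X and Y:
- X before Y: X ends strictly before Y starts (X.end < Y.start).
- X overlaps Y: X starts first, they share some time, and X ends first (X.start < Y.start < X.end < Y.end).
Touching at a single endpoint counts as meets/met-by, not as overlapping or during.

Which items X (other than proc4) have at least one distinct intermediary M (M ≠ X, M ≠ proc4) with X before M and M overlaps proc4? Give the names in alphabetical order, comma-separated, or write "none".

proc5

Target proc4 = [376, 550].
Intermediaries M with M overlaps proc4: proc2.
Via proc2 — items with X before proc2: proc5.
Union: proc5.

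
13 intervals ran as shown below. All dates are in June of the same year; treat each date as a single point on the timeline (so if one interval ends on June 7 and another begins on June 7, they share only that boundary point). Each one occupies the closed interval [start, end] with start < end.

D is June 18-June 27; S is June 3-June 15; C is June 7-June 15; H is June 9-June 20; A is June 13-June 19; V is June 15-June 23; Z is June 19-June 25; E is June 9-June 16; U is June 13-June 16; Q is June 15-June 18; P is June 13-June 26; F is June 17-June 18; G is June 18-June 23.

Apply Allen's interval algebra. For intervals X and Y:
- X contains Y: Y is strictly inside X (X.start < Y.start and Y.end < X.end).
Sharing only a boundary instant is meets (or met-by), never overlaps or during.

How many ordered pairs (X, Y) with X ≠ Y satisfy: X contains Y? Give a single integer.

Checking all 156 ordered pairs for relation 'contains'; matching pairs in alphabetical order:
(A, F): A contains F ✓
(A, Q): A contains Q ✓
(D, Z): D contains Z ✓
(H, A): H contains A ✓
(H, F): H contains F ✓
(H, Q): H contains Q ✓
(H, U): H contains U ✓
(P, F): P contains F ✓
(P, G): P contains G ✓
(P, Q): P contains Q ✓
(P, V): P contains V ✓
(P, Z): P contains Z ✓
(V, F): V contains F ✓
Count: 13.

13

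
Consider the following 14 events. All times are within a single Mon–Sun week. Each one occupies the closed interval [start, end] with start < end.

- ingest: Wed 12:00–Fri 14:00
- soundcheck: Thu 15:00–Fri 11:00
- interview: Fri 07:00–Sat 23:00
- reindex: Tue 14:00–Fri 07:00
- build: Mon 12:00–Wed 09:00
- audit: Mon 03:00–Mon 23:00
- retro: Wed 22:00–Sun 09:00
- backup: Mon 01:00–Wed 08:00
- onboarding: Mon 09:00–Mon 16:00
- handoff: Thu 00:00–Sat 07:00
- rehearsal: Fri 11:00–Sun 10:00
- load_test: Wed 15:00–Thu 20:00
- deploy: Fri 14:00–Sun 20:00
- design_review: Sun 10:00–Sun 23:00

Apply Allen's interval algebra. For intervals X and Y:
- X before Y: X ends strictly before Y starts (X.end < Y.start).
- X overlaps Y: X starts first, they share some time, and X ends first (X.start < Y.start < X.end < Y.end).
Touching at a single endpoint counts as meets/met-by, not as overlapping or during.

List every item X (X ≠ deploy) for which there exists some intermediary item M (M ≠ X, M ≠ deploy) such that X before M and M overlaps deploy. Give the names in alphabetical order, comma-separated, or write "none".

Target deploy = [Fri 14:00, Sun 20:00].
Intermediaries M with M overlaps deploy: handoff, interview, rehearsal, retro.
Via handoff — items with X before handoff: audit, backup, build, onboarding.
Via interview — items with X before interview: audit, backup, build, load_test, onboarding.
Via rehearsal — items with X before rehearsal: audit, backup, build, load_test, onboarding, reindex.
Via retro — items with X before retro: audit, backup, build, onboarding.
Union: audit, backup, build, load_test, onboarding, reindex.

audit, backup, build, load_test, onboarding, reindex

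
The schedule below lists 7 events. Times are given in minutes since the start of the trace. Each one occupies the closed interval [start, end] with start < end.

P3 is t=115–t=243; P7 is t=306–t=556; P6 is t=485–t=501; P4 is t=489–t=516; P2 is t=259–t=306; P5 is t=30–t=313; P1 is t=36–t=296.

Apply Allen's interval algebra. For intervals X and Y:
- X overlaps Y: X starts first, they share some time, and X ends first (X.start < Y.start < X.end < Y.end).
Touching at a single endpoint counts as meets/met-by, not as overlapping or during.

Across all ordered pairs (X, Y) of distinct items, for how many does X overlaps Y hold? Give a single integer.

3

Checking all 42 ordered pairs for relation 'overlaps'; matching pairs in alphabetical order:
(P1, P2): P1 overlaps P2 ✓
(P5, P7): P5 overlaps P7 ✓
(P6, P4): P6 overlaps P4 ✓
Count: 3.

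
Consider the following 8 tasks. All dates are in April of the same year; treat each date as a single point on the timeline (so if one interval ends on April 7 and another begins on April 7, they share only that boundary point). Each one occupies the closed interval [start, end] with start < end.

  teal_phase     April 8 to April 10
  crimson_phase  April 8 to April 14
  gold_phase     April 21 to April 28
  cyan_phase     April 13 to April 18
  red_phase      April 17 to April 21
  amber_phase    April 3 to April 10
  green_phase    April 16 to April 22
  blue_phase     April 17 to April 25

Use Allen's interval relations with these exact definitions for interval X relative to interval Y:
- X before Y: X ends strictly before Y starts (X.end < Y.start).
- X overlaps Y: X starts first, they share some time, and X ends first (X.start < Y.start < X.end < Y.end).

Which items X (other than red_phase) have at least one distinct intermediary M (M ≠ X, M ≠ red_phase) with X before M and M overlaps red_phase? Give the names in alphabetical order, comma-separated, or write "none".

amber_phase, teal_phase

Target red_phase = [April 17, April 21].
Intermediaries M with M overlaps red_phase: cyan_phase.
Via cyan_phase — items with X before cyan_phase: amber_phase, teal_phase.
Union: amber_phase, teal_phase.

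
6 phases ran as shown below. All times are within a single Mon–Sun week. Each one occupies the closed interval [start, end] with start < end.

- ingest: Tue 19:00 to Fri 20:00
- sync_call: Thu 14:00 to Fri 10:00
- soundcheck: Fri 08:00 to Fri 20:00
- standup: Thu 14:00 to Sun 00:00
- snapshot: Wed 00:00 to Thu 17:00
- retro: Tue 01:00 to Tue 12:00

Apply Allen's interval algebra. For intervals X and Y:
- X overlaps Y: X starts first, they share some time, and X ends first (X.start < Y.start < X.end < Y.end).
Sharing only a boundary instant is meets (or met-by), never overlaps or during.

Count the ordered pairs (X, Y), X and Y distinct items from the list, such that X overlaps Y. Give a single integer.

Checking all 30 ordered pairs for relation 'overlaps'; matching pairs in alphabetical order:
(ingest, standup): ingest overlaps standup ✓
(snapshot, standup): snapshot overlaps standup ✓
(snapshot, sync_call): snapshot overlaps sync_call ✓
(sync_call, soundcheck): sync_call overlaps soundcheck ✓
Count: 4.

4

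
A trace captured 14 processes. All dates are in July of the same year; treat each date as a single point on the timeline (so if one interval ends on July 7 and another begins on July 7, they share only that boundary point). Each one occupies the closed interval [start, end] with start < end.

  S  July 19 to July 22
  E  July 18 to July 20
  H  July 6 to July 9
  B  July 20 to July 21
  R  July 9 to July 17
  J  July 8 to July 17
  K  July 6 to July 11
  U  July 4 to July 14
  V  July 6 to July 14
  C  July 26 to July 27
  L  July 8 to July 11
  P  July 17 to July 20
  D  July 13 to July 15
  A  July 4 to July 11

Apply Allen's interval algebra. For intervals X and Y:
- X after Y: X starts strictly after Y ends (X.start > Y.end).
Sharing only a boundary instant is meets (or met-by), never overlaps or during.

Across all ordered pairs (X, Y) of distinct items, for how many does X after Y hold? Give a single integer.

51

Checking all 182 ordered pairs for relation 'after'; matching pairs in alphabetical order:
(B, A): B after A ✓
(B, D): B after D ✓
(B, H): B after H ✓
(B, J): B after J ✓
(B, K): B after K ✓
(B, L): B after L ✓
(B, R): B after R ✓
(B, U): B after U ✓
(B, V): B after V ✓
(C, A): C after A ✓
(C, B): C after B ✓
(C, D): C after D ✓
(C, E): C after E ✓
(C, H): C after H ✓
(C, J): C after J ✓
(C, K): C after K ✓
(C, L): C after L ✓
(C, P): C after P ✓
(C, R): C after R ✓
(C, S): C after S ✓
(C, U): C after U ✓
(C, V): C after V ✓
(D, A): D after A ✓
(D, H): D after H ✓
... plus 27 further pairs not listed.
Count: 51.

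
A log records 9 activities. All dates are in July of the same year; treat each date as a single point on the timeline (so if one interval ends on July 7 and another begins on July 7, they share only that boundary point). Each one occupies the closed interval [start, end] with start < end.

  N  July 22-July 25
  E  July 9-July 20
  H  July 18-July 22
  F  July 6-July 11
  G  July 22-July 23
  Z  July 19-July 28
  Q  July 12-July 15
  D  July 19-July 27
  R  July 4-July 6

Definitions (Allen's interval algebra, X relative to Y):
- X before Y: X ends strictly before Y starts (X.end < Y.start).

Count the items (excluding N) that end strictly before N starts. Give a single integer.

Target N = [July 22, July 25].
D [July 19, July 27] → contains → no.
E [July 9, July 20] → before → counts.
F [July 6, July 11] → before → counts.
G [July 22, July 23] → starts → no.
H [July 18, July 22] → meets → no.
Q [July 12, July 15] → before → counts.
R [July 4, July 6] → before → counts.
Z [July 19, July 28] → contains → no.
Total: 4.

4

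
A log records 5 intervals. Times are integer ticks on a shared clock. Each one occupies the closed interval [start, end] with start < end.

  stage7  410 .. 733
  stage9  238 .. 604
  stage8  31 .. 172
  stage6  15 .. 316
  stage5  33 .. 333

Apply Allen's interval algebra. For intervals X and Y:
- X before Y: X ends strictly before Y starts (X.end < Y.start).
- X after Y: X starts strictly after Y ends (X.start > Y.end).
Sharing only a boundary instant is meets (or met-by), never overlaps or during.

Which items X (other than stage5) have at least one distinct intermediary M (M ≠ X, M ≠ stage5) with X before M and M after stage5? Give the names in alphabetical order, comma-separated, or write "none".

Target stage5 = [33, 333].
Intermediaries M with M after stage5: stage7.
Via stage7 — items with X before stage7: stage6, stage8.
Union: stage6, stage8.

stage6, stage8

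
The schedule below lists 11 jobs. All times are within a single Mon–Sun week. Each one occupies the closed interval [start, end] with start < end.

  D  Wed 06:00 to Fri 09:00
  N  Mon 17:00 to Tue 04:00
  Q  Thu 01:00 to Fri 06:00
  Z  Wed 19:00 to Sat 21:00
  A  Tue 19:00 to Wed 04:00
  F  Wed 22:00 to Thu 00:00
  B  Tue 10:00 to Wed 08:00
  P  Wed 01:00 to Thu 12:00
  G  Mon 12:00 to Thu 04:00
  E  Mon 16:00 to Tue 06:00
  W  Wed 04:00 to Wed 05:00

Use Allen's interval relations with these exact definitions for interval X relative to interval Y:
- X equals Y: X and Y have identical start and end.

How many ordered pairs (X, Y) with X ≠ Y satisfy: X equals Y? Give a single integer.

Checking all 110 ordered pairs for relation 'equals'; matching pairs in alphabetical order:
No pair satisfies it.
Count: 0.

0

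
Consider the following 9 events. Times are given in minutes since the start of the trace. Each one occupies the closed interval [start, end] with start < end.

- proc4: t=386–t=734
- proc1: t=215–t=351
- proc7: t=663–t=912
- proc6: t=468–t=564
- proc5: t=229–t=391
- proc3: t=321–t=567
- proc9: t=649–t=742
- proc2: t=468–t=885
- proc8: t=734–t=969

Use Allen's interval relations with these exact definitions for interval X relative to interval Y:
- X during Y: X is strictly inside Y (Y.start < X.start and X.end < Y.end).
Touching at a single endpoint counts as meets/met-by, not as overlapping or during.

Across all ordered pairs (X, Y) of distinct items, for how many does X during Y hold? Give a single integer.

Checking all 72 ordered pairs for relation 'during'; matching pairs in alphabetical order:
(proc6, proc3): proc6 during proc3 ✓
(proc6, proc4): proc6 during proc4 ✓
(proc9, proc2): proc9 during proc2 ✓
Count: 3.

3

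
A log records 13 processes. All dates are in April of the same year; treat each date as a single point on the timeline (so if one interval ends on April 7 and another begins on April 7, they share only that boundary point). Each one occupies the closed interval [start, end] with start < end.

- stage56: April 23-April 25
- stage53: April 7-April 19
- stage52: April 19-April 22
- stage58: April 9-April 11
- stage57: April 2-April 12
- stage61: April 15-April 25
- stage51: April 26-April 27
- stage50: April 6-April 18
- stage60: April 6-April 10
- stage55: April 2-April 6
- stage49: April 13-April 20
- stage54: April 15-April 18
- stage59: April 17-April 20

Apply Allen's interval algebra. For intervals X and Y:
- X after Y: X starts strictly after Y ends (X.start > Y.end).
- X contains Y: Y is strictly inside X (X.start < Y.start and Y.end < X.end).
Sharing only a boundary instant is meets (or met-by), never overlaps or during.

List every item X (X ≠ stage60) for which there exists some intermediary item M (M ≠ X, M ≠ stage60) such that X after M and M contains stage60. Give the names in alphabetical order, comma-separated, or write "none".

stage49, stage51, stage52, stage54, stage56, stage59, stage61

Target stage60 = [April 6, April 10].
Intermediaries M with M contains stage60: stage57.
Via stage57 — items with X after stage57: stage49, stage51, stage52, stage54, stage56, stage59, stage61.
Union: stage49, stage51, stage52, stage54, stage56, stage59, stage61.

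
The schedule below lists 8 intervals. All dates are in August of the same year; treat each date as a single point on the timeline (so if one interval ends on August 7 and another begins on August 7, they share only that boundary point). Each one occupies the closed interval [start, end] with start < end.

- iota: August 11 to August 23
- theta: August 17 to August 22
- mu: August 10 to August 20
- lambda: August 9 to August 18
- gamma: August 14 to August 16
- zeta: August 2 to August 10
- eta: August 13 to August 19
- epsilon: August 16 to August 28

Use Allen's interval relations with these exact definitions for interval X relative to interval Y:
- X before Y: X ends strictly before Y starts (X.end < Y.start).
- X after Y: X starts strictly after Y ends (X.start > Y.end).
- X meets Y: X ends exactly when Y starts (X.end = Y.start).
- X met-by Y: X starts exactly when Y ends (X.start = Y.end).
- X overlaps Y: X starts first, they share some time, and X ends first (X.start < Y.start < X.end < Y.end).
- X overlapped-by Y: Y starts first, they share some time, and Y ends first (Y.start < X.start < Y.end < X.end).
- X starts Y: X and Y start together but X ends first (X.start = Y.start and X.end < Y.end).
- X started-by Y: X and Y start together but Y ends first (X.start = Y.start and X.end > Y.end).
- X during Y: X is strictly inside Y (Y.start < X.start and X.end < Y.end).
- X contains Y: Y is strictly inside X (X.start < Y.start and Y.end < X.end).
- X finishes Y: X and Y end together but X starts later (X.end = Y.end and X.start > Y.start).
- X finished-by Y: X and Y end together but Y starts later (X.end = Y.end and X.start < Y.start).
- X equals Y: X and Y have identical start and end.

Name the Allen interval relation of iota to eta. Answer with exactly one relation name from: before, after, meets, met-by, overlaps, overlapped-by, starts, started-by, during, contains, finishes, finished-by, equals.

contains

iota = [August 11, August 23]; eta = [August 13, August 19].
Compare endpoints: iota.start < eta.start, iota.start < eta.end, iota.end > eta.start, iota.end > eta.end.
That pattern is 'contains'.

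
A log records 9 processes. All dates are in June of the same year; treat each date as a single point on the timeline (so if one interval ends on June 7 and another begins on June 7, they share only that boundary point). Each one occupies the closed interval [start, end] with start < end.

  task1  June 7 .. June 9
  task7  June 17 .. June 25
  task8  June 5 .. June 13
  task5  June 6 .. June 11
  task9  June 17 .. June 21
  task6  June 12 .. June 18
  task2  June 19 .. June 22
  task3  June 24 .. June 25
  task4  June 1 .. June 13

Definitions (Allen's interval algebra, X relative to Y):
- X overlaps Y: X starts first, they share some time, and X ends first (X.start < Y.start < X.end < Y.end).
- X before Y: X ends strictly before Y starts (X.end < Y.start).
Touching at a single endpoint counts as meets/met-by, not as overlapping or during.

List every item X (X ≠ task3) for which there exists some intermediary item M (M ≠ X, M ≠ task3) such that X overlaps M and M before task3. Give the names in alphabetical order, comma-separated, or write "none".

task4, task6, task8, task9

Target task3 = [June 24, June 25].
Intermediaries M with M before task3: task1, task2, task4, task5, task6, task8, task9.
Via task1 — items with X overlaps task1: none.
Via task2 — items with X overlaps task2: task9.
Via task4 — items with X overlaps task4: none.
Via task5 — items with X overlaps task5: none.
Via task6 — items with X overlaps task6: task4, task8.
Via task8 — items with X overlaps task8: none.
Via task9 — items with X overlaps task9: task6.
Union: task4, task6, task8, task9.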